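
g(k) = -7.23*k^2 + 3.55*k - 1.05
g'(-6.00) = 90.31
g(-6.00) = -282.63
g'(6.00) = -83.21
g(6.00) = -240.03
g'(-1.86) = 30.45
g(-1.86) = -32.67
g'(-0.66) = 13.09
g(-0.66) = -6.54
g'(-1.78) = 29.29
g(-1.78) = -30.28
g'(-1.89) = 30.88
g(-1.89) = -33.59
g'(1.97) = -24.94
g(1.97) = -22.12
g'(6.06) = -84.08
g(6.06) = -245.05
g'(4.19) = -57.04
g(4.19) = -113.11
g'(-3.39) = 52.57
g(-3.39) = -96.17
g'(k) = 3.55 - 14.46*k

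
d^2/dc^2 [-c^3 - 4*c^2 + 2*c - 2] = -6*c - 8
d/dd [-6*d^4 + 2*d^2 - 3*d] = -24*d^3 + 4*d - 3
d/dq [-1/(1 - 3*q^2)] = -6*q/(3*q^2 - 1)^2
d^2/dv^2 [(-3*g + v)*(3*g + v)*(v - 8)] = 6*v - 16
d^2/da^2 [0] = 0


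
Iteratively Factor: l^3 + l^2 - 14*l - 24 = (l + 3)*(l^2 - 2*l - 8) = (l - 4)*(l + 3)*(l + 2)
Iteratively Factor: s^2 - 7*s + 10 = (s - 5)*(s - 2)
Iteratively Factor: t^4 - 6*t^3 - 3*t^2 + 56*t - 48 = (t - 4)*(t^3 - 2*t^2 - 11*t + 12) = (t - 4)*(t + 3)*(t^2 - 5*t + 4) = (t - 4)*(t - 1)*(t + 3)*(t - 4)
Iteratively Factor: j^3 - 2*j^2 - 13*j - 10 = (j - 5)*(j^2 + 3*j + 2) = (j - 5)*(j + 2)*(j + 1)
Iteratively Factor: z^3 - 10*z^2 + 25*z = (z - 5)*(z^2 - 5*z) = z*(z - 5)*(z - 5)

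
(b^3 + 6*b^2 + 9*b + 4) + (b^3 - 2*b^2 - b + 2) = 2*b^3 + 4*b^2 + 8*b + 6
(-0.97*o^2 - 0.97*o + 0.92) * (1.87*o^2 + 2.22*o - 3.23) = -1.8139*o^4 - 3.9673*o^3 + 2.7001*o^2 + 5.1755*o - 2.9716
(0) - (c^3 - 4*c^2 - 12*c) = -c^3 + 4*c^2 + 12*c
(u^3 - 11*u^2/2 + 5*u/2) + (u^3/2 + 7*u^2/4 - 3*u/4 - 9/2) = 3*u^3/2 - 15*u^2/4 + 7*u/4 - 9/2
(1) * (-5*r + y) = -5*r + y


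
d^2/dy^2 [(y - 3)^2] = 2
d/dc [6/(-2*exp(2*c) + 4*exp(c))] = (6*exp(c) - 6)*exp(-c)/(exp(c) - 2)^2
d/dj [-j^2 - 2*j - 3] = -2*j - 2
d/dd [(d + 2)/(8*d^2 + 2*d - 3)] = (8*d^2 + 2*d - 2*(d + 2)*(8*d + 1) - 3)/(8*d^2 + 2*d - 3)^2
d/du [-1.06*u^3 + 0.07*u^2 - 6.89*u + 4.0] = -3.18*u^2 + 0.14*u - 6.89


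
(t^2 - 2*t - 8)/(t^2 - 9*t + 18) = (t^2 - 2*t - 8)/(t^2 - 9*t + 18)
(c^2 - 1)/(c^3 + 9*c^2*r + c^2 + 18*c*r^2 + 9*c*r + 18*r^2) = (c - 1)/(c^2 + 9*c*r + 18*r^2)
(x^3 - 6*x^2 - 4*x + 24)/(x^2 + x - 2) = (x^2 - 8*x + 12)/(x - 1)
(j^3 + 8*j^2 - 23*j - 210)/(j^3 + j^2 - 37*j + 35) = (j + 6)/(j - 1)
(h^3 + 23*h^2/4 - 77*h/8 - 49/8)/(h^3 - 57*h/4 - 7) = (4*h^2 + 21*h - 49)/(2*(2*h^2 - h - 28))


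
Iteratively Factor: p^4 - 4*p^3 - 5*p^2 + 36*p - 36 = (p + 3)*(p^3 - 7*p^2 + 16*p - 12) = (p - 3)*(p + 3)*(p^2 - 4*p + 4) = (p - 3)*(p - 2)*(p + 3)*(p - 2)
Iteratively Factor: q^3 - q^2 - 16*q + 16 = (q - 1)*(q^2 - 16) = (q - 4)*(q - 1)*(q + 4)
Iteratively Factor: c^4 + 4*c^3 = (c)*(c^3 + 4*c^2) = c^2*(c^2 + 4*c) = c^2*(c + 4)*(c)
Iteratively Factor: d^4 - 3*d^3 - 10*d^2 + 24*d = (d)*(d^3 - 3*d^2 - 10*d + 24) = d*(d - 2)*(d^2 - d - 12) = d*(d - 2)*(d + 3)*(d - 4)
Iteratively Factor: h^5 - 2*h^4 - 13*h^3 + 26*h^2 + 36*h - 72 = (h - 2)*(h^4 - 13*h^2 + 36) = (h - 3)*(h - 2)*(h^3 + 3*h^2 - 4*h - 12) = (h - 3)*(h - 2)*(h + 2)*(h^2 + h - 6) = (h - 3)*(h - 2)^2*(h + 2)*(h + 3)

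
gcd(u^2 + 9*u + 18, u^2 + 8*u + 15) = u + 3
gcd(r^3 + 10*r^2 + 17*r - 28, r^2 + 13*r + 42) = r + 7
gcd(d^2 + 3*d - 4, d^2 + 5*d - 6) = d - 1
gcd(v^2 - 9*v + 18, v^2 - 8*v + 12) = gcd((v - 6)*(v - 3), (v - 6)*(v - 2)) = v - 6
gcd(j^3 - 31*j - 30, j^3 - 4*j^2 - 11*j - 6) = j^2 - 5*j - 6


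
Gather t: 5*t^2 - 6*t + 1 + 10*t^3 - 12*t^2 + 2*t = 10*t^3 - 7*t^2 - 4*t + 1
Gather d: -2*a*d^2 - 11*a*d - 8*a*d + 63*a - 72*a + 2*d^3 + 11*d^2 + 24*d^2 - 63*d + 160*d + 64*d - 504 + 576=-9*a + 2*d^3 + d^2*(35 - 2*a) + d*(161 - 19*a) + 72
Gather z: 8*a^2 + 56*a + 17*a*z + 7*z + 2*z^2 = 8*a^2 + 56*a + 2*z^2 + z*(17*a + 7)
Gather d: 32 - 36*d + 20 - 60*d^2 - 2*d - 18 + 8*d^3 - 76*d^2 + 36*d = 8*d^3 - 136*d^2 - 2*d + 34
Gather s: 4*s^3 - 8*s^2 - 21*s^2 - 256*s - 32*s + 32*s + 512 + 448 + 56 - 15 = 4*s^3 - 29*s^2 - 256*s + 1001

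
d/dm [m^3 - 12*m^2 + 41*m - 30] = 3*m^2 - 24*m + 41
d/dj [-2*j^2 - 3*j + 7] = -4*j - 3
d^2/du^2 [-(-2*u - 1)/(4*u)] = 1/(2*u^3)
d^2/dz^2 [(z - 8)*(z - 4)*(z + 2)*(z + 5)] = 12*z^2 - 30*z - 84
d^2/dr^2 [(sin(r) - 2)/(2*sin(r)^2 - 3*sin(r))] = 2*(-2*sin(r)^2 + 13*sin(r) - 14 - 15/sin(r) + 36/sin(r)^2 - 18/sin(r)^3)/(2*sin(r) - 3)^3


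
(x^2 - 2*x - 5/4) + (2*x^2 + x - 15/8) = 3*x^2 - x - 25/8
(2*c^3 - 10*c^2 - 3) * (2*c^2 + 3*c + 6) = 4*c^5 - 14*c^4 - 18*c^3 - 66*c^2 - 9*c - 18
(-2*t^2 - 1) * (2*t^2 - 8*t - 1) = -4*t^4 + 16*t^3 + 8*t + 1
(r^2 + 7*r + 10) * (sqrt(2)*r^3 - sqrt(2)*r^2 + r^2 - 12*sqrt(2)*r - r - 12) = sqrt(2)*r^5 + r^4 + 6*sqrt(2)*r^4 - 9*sqrt(2)*r^3 + 6*r^3 - 94*sqrt(2)*r^2 - 9*r^2 - 120*sqrt(2)*r - 94*r - 120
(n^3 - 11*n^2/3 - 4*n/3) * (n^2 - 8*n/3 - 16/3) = n^5 - 19*n^4/3 + 28*n^3/9 + 208*n^2/9 + 64*n/9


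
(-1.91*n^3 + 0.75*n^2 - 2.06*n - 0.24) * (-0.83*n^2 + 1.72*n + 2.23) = 1.5853*n^5 - 3.9077*n^4 - 1.2595*n^3 - 1.6715*n^2 - 5.0066*n - 0.5352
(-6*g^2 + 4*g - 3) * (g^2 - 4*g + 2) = -6*g^4 + 28*g^3 - 31*g^2 + 20*g - 6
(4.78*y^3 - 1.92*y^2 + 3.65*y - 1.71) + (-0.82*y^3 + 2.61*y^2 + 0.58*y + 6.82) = 3.96*y^3 + 0.69*y^2 + 4.23*y + 5.11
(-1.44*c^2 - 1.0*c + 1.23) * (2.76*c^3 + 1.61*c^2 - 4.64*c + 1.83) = -3.9744*c^5 - 5.0784*c^4 + 8.4664*c^3 + 3.9851*c^2 - 7.5372*c + 2.2509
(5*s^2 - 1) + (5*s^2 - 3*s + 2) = 10*s^2 - 3*s + 1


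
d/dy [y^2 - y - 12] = 2*y - 1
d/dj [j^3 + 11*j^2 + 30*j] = 3*j^2 + 22*j + 30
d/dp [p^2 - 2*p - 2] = 2*p - 2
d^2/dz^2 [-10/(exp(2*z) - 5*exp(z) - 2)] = 10*(2*(2*exp(z) - 5)^2*exp(z) + (4*exp(z) - 5)*(-exp(2*z) + 5*exp(z) + 2))*exp(z)/(-exp(2*z) + 5*exp(z) + 2)^3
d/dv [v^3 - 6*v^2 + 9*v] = 3*v^2 - 12*v + 9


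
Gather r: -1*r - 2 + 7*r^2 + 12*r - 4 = 7*r^2 + 11*r - 6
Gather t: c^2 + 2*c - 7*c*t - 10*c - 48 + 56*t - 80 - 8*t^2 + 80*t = c^2 - 8*c - 8*t^2 + t*(136 - 7*c) - 128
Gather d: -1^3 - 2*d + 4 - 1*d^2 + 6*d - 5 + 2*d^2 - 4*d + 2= d^2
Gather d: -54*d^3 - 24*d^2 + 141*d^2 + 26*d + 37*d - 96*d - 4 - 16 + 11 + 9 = -54*d^3 + 117*d^2 - 33*d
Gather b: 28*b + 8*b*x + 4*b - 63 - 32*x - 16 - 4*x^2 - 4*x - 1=b*(8*x + 32) - 4*x^2 - 36*x - 80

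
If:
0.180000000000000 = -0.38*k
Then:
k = -0.47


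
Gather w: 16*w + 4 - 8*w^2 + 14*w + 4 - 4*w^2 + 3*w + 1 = -12*w^2 + 33*w + 9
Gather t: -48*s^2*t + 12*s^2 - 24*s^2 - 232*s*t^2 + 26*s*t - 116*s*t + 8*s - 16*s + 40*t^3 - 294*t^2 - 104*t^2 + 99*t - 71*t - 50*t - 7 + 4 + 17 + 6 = -12*s^2 - 8*s + 40*t^3 + t^2*(-232*s - 398) + t*(-48*s^2 - 90*s - 22) + 20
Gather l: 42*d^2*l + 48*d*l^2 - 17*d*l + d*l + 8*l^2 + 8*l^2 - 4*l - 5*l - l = l^2*(48*d + 16) + l*(42*d^2 - 16*d - 10)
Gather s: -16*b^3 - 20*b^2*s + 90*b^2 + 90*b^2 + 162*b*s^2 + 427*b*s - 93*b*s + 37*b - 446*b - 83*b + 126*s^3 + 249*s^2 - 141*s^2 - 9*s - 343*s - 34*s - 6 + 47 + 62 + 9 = -16*b^3 + 180*b^2 - 492*b + 126*s^3 + s^2*(162*b + 108) + s*(-20*b^2 + 334*b - 386) + 112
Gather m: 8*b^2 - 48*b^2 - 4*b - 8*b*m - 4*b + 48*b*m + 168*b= -40*b^2 + 40*b*m + 160*b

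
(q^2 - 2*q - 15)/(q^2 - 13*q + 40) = (q + 3)/(q - 8)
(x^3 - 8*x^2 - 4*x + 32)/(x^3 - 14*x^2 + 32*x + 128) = (x - 2)/(x - 8)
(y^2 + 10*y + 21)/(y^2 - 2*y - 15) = (y + 7)/(y - 5)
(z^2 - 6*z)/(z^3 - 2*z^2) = (z - 6)/(z*(z - 2))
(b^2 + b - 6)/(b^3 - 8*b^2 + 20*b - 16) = (b + 3)/(b^2 - 6*b + 8)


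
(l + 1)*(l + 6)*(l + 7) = l^3 + 14*l^2 + 55*l + 42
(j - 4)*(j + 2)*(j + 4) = j^3 + 2*j^2 - 16*j - 32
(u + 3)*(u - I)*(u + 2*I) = u^3 + 3*u^2 + I*u^2 + 2*u + 3*I*u + 6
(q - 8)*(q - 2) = q^2 - 10*q + 16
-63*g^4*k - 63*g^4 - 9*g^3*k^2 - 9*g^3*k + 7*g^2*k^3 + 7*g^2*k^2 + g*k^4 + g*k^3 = (-3*g + k)*(3*g + k)*(7*g + k)*(g*k + g)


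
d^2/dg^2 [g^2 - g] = 2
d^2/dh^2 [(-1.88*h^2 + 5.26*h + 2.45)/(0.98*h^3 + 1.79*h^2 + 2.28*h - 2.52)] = (-3.611104*h^6 + 30.310224*h^5 + 108.802344*h^4 + 29.311324*h^3 + 184.945278*h^2 + 238.657608*h + 84.141288)/(0.941192*h^9 + 5.157348*h^8 + 15.98919*h^7 + 22.472171*h^6 + 10.675836*h^5 - 30.091716*h^4 - 31.185216*h^3 - 5.19825599999999*h^2 + 43.436736*h - 16.003008)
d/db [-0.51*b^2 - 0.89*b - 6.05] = -1.02*b - 0.89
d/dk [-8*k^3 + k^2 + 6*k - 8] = -24*k^2 + 2*k + 6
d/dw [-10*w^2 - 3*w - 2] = -20*w - 3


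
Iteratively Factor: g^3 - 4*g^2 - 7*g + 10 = (g - 1)*(g^2 - 3*g - 10) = (g - 5)*(g - 1)*(g + 2)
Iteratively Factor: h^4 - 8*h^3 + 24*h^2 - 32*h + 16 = (h - 2)*(h^3 - 6*h^2 + 12*h - 8) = (h - 2)^2*(h^2 - 4*h + 4) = (h - 2)^3*(h - 2)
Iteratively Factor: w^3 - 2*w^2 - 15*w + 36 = (w - 3)*(w^2 + w - 12) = (w - 3)^2*(w + 4)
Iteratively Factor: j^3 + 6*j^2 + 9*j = (j)*(j^2 + 6*j + 9) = j*(j + 3)*(j + 3)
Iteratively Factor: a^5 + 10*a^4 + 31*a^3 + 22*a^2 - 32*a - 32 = (a + 1)*(a^4 + 9*a^3 + 22*a^2 - 32) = (a - 1)*(a + 1)*(a^3 + 10*a^2 + 32*a + 32) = (a - 1)*(a + 1)*(a + 2)*(a^2 + 8*a + 16) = (a - 1)*(a + 1)*(a + 2)*(a + 4)*(a + 4)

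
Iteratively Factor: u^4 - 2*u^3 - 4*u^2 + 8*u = (u)*(u^3 - 2*u^2 - 4*u + 8) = u*(u - 2)*(u^2 - 4) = u*(u - 2)*(u + 2)*(u - 2)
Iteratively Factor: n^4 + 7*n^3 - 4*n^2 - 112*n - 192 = (n + 3)*(n^3 + 4*n^2 - 16*n - 64) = (n - 4)*(n + 3)*(n^2 + 8*n + 16) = (n - 4)*(n + 3)*(n + 4)*(n + 4)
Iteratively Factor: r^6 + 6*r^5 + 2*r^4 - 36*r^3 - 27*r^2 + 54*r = (r - 1)*(r^5 + 7*r^4 + 9*r^3 - 27*r^2 - 54*r) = (r - 1)*(r + 3)*(r^4 + 4*r^3 - 3*r^2 - 18*r) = (r - 1)*(r + 3)^2*(r^3 + r^2 - 6*r) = (r - 1)*(r + 3)^3*(r^2 - 2*r) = (r - 2)*(r - 1)*(r + 3)^3*(r)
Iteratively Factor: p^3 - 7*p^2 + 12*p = (p)*(p^2 - 7*p + 12) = p*(p - 4)*(p - 3)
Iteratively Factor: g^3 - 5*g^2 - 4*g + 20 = (g + 2)*(g^2 - 7*g + 10) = (g - 5)*(g + 2)*(g - 2)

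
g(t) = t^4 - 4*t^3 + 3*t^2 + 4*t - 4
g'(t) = 4*t^3 - 12*t^2 + 6*t + 4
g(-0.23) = -4.71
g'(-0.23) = 1.94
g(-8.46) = 7721.35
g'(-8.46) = -3327.60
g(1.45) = 0.33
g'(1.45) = -0.34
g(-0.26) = -4.76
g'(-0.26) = 1.56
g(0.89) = -0.26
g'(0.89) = 2.65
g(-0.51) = -4.66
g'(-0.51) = -2.71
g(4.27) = 88.80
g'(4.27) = 122.24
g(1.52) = 0.30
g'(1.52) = -0.56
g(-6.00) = 2240.00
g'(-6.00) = -1328.00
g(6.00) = 560.00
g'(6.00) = 472.00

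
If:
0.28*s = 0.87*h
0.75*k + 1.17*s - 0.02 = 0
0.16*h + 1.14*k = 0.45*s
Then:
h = 0.00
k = 0.00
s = 0.01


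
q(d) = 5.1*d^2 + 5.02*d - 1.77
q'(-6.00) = -56.18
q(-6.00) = 151.71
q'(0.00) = 5.02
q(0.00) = -1.77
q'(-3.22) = -27.82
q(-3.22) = 34.94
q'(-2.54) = -20.89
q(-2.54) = 18.38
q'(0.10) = 6.04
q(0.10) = -1.22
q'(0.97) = 14.91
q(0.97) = 7.90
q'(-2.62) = -21.70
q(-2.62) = 20.09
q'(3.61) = 41.84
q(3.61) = 82.82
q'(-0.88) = -3.96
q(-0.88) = -2.24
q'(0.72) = 12.36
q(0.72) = 4.49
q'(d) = 10.2*d + 5.02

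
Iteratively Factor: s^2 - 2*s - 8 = (s + 2)*(s - 4)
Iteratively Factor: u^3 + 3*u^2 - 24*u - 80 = (u + 4)*(u^2 - u - 20) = (u - 5)*(u + 4)*(u + 4)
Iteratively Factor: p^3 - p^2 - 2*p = (p + 1)*(p^2 - 2*p) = (p - 2)*(p + 1)*(p)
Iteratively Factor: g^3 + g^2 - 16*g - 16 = (g + 1)*(g^2 - 16) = (g + 1)*(g + 4)*(g - 4)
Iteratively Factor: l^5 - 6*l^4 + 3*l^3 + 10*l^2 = (l)*(l^4 - 6*l^3 + 3*l^2 + 10*l) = l*(l - 5)*(l^3 - l^2 - 2*l) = l^2*(l - 5)*(l^2 - l - 2) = l^2*(l - 5)*(l + 1)*(l - 2)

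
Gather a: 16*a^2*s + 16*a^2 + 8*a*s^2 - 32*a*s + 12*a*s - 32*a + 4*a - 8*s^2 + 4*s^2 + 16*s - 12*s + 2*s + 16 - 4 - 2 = a^2*(16*s + 16) + a*(8*s^2 - 20*s - 28) - 4*s^2 + 6*s + 10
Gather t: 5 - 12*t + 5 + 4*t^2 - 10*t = 4*t^2 - 22*t + 10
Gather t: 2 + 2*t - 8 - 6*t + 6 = -4*t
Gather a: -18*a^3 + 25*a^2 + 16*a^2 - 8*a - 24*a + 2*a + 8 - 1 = -18*a^3 + 41*a^2 - 30*a + 7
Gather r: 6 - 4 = 2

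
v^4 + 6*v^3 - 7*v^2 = v^2*(v - 1)*(v + 7)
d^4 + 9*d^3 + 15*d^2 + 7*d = d*(d + 1)^2*(d + 7)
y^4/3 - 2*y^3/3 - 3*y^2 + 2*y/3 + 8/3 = (y/3 + 1/3)*(y - 4)*(y - 1)*(y + 2)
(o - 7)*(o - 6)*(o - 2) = o^3 - 15*o^2 + 68*o - 84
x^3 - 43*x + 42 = (x - 6)*(x - 1)*(x + 7)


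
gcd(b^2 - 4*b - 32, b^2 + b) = 1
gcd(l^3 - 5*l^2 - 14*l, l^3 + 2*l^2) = l^2 + 2*l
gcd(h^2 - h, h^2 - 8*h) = h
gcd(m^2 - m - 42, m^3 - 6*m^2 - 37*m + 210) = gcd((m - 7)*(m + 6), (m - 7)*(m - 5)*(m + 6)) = m^2 - m - 42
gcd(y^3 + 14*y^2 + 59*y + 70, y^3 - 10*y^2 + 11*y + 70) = y + 2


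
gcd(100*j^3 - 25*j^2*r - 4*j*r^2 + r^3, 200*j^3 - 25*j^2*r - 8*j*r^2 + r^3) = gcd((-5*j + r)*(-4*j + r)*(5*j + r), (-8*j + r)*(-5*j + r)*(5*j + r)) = -25*j^2 + r^2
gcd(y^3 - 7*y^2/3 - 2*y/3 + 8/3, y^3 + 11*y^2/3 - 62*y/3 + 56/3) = y^2 - 10*y/3 + 8/3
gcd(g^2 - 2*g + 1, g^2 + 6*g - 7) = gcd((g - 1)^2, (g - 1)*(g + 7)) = g - 1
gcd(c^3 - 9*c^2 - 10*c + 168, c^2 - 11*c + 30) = c - 6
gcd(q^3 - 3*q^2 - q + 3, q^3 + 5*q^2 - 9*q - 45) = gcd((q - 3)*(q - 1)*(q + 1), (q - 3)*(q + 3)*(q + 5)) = q - 3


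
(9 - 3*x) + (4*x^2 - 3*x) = 4*x^2 - 6*x + 9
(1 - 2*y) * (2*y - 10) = -4*y^2 + 22*y - 10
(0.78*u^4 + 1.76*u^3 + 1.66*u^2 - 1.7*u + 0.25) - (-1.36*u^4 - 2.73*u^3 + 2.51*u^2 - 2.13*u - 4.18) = 2.14*u^4 + 4.49*u^3 - 0.85*u^2 + 0.43*u + 4.43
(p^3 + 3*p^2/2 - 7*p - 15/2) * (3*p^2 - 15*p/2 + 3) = 3*p^5 - 3*p^4 - 117*p^3/4 + 69*p^2/2 + 141*p/4 - 45/2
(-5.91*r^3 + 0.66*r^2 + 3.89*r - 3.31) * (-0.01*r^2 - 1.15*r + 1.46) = 0.0591*r^5 + 6.7899*r^4 - 9.4265*r^3 - 3.4768*r^2 + 9.4859*r - 4.8326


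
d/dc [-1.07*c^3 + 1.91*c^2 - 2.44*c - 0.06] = -3.21*c^2 + 3.82*c - 2.44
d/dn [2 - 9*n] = -9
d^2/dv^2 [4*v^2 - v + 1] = 8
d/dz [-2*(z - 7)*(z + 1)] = 12 - 4*z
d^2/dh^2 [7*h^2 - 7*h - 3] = 14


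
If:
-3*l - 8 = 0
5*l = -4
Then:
No Solution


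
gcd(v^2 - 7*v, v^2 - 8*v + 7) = v - 7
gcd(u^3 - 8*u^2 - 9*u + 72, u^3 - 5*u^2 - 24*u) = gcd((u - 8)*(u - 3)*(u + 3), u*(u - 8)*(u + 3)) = u^2 - 5*u - 24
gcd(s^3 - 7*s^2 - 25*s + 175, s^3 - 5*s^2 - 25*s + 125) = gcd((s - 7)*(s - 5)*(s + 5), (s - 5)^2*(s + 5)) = s^2 - 25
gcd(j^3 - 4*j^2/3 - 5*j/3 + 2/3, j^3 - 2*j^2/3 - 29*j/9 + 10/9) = j^2 - 7*j/3 + 2/3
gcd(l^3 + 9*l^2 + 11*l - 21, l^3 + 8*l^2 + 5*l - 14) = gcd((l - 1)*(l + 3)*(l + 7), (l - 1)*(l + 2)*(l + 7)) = l^2 + 6*l - 7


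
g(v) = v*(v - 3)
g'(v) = 2*v - 3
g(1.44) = -2.25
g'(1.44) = -0.12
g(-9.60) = 120.96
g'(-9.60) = -22.20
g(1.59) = -2.24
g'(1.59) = 0.18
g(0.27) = -0.74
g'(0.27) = -2.46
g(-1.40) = 6.16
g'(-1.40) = -5.80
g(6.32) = 20.98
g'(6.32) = 9.64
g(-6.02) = 54.30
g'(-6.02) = -15.04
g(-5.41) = 45.50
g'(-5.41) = -13.82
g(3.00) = 0.00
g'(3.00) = 3.00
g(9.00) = 54.00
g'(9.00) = 15.00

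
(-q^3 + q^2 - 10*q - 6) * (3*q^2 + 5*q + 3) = -3*q^5 - 2*q^4 - 28*q^3 - 65*q^2 - 60*q - 18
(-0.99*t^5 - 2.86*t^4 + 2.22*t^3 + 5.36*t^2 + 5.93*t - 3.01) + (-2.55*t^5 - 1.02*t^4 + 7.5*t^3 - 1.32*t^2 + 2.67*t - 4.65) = -3.54*t^5 - 3.88*t^4 + 9.72*t^3 + 4.04*t^2 + 8.6*t - 7.66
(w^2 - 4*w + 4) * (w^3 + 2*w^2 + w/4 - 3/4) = w^5 - 2*w^4 - 15*w^3/4 + 25*w^2/4 + 4*w - 3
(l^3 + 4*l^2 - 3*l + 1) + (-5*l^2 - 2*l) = l^3 - l^2 - 5*l + 1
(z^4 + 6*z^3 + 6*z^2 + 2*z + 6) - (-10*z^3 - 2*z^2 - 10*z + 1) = z^4 + 16*z^3 + 8*z^2 + 12*z + 5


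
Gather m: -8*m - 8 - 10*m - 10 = -18*m - 18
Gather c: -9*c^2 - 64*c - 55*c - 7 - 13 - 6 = -9*c^2 - 119*c - 26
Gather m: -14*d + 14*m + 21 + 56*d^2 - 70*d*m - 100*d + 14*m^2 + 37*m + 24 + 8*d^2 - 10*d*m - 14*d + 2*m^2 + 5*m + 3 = 64*d^2 - 128*d + 16*m^2 + m*(56 - 80*d) + 48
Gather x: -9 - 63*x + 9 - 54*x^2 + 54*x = -54*x^2 - 9*x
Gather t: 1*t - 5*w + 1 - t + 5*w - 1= 0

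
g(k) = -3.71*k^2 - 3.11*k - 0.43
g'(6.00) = -47.63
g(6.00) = -152.65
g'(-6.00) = 41.41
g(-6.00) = -115.33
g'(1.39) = -13.42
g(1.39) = -11.92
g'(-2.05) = 12.10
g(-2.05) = -9.65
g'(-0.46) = 0.30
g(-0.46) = 0.22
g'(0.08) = -3.70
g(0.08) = -0.70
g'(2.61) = -22.48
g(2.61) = -33.82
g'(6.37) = -50.38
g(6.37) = -170.78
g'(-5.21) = 35.55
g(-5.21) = -84.93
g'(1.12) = -11.42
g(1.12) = -8.57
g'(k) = -7.42*k - 3.11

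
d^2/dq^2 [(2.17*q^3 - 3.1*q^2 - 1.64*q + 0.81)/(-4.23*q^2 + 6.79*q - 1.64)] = (5.6843418860808e-14*q^5 + 66.7789059999999*q^3 - 71.005902*q^2 + 36.306822*q - 10.25009)/(75.686967*q^6 - 364.478373*q^5 + 673.094097*q^4 - 595.668367*q^3 + 260.963196*q^2 - 54.787152*q + 4.410944)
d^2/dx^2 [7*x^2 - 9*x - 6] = 14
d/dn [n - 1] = 1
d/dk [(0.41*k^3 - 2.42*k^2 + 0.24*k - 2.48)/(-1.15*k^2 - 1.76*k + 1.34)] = (-0.4715*k^4 - 1.4432*k^3 + 6.1834*k^2 - 12.1896*k - 4.0432)/(1.3225*k^4 + 4.048*k^3 + 0.0156000000000001*k^2 - 4.7168*k + 1.7956)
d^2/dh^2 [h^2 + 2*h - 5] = 2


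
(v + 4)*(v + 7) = v^2 + 11*v + 28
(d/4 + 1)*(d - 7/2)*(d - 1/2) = d^3/4 - 57*d/16 + 7/4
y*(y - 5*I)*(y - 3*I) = y^3 - 8*I*y^2 - 15*y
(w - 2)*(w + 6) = w^2 + 4*w - 12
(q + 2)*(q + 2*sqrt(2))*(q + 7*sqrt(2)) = q^3 + 2*q^2 + 9*sqrt(2)*q^2 + 18*sqrt(2)*q + 28*q + 56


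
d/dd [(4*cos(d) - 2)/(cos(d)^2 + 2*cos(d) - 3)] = 4*(cos(d)^2 - cos(d) + 2)*sin(d)/((cos(d) - 1)^2*(cos(d) + 3)^2)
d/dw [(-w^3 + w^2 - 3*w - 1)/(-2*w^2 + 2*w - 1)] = (2*w^4 - 4*w^3 - w^2 - 6*w + 5)/(4*w^4 - 8*w^3 + 8*w^2 - 4*w + 1)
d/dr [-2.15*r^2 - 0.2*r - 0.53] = -4.3*r - 0.2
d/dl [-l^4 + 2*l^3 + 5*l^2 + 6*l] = -4*l^3 + 6*l^2 + 10*l + 6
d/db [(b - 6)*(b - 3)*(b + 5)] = 3*b^2 - 8*b - 27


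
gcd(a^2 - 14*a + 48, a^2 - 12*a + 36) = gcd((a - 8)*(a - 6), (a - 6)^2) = a - 6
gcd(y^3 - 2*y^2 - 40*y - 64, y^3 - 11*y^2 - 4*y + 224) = y^2 - 4*y - 32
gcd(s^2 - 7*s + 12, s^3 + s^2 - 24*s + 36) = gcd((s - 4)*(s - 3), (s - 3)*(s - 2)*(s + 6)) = s - 3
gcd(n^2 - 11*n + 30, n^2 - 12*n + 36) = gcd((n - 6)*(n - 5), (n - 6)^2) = n - 6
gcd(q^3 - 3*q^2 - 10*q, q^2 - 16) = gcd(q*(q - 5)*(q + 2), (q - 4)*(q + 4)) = 1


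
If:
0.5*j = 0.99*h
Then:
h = 0.505050505050505*j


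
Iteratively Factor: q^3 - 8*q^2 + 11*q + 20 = (q - 4)*(q^2 - 4*q - 5) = (q - 4)*(q + 1)*(q - 5)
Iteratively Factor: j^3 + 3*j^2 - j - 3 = (j - 1)*(j^2 + 4*j + 3) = (j - 1)*(j + 3)*(j + 1)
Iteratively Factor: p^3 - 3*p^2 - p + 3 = (p - 3)*(p^2 - 1) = (p - 3)*(p - 1)*(p + 1)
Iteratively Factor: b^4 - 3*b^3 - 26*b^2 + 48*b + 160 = (b - 5)*(b^3 + 2*b^2 - 16*b - 32) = (b - 5)*(b - 4)*(b^2 + 6*b + 8) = (b - 5)*(b - 4)*(b + 4)*(b + 2)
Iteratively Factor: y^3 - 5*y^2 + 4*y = (y - 1)*(y^2 - 4*y) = (y - 4)*(y - 1)*(y)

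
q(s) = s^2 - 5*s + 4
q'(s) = 2*s - 5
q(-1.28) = 12.04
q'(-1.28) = -7.56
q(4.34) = 1.14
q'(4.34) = 3.68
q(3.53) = -1.19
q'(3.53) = 2.06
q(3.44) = -1.37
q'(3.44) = 1.88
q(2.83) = -2.14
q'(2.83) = 0.66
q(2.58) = -2.24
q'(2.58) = 0.16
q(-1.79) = 16.15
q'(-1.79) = -8.58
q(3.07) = -1.93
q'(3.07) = 1.14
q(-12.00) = 208.00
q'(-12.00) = -29.00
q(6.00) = 10.00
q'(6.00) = 7.00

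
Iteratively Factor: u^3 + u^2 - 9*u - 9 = (u + 3)*(u^2 - 2*u - 3) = (u + 1)*(u + 3)*(u - 3)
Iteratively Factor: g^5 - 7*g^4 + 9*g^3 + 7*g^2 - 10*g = (g - 5)*(g^4 - 2*g^3 - g^2 + 2*g) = g*(g - 5)*(g^3 - 2*g^2 - g + 2) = g*(g - 5)*(g - 1)*(g^2 - g - 2) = g*(g - 5)*(g - 1)*(g + 1)*(g - 2)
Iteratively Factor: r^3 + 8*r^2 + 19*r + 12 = (r + 4)*(r^2 + 4*r + 3) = (r + 1)*(r + 4)*(r + 3)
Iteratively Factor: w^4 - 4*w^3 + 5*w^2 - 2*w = (w - 1)*(w^3 - 3*w^2 + 2*w) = (w - 1)^2*(w^2 - 2*w) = w*(w - 1)^2*(w - 2)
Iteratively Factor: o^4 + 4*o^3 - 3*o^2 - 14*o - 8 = (o + 1)*(o^3 + 3*o^2 - 6*o - 8) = (o + 1)^2*(o^2 + 2*o - 8) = (o - 2)*(o + 1)^2*(o + 4)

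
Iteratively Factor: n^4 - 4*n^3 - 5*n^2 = (n)*(n^3 - 4*n^2 - 5*n) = n^2*(n^2 - 4*n - 5) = n^2*(n + 1)*(n - 5)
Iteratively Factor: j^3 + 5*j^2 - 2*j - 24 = (j + 3)*(j^2 + 2*j - 8) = (j + 3)*(j + 4)*(j - 2)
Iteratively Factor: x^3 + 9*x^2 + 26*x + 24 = (x + 4)*(x^2 + 5*x + 6) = (x + 3)*(x + 4)*(x + 2)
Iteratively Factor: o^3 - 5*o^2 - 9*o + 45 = (o + 3)*(o^2 - 8*o + 15) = (o - 3)*(o + 3)*(o - 5)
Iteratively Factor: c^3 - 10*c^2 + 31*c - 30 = (c - 3)*(c^2 - 7*c + 10) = (c - 3)*(c - 2)*(c - 5)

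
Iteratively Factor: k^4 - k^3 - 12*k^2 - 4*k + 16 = (k - 1)*(k^3 - 12*k - 16) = (k - 1)*(k + 2)*(k^2 - 2*k - 8) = (k - 1)*(k + 2)^2*(k - 4)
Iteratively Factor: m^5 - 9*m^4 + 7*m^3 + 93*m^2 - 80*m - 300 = (m - 5)*(m^4 - 4*m^3 - 13*m^2 + 28*m + 60) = (m - 5)*(m - 3)*(m^3 - m^2 - 16*m - 20) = (m - 5)^2*(m - 3)*(m^2 + 4*m + 4) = (m - 5)^2*(m - 3)*(m + 2)*(m + 2)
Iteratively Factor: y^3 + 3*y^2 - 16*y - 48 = (y + 3)*(y^2 - 16) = (y + 3)*(y + 4)*(y - 4)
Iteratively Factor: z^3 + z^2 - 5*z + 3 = (z + 3)*(z^2 - 2*z + 1) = (z - 1)*(z + 3)*(z - 1)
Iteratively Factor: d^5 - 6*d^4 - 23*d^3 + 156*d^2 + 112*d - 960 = (d + 4)*(d^4 - 10*d^3 + 17*d^2 + 88*d - 240) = (d - 5)*(d + 4)*(d^3 - 5*d^2 - 8*d + 48) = (d - 5)*(d - 4)*(d + 4)*(d^2 - d - 12) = (d - 5)*(d - 4)*(d + 3)*(d + 4)*(d - 4)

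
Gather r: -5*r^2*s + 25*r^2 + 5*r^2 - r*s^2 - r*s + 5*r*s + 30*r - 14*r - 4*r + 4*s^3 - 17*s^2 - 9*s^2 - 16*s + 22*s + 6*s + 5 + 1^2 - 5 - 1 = r^2*(30 - 5*s) + r*(-s^2 + 4*s + 12) + 4*s^3 - 26*s^2 + 12*s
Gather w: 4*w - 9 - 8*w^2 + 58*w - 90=-8*w^2 + 62*w - 99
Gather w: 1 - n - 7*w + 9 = -n - 7*w + 10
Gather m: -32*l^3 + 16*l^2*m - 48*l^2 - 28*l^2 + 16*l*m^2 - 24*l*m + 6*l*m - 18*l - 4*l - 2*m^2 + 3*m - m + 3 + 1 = -32*l^3 - 76*l^2 - 22*l + m^2*(16*l - 2) + m*(16*l^2 - 18*l + 2) + 4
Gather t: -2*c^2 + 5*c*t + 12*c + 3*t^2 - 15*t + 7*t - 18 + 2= -2*c^2 + 12*c + 3*t^2 + t*(5*c - 8) - 16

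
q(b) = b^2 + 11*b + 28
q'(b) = 2*b + 11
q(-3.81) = 0.61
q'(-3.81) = 3.38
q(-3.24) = 2.86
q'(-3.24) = 4.52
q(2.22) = 57.35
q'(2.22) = 15.44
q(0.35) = 31.97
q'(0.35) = 11.70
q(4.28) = 93.40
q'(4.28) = 19.56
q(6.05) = 131.15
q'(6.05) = 23.10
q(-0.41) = 23.66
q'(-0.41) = 10.18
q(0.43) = 32.91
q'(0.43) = 11.86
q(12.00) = 304.00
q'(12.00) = 35.00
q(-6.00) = -2.00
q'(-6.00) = -1.00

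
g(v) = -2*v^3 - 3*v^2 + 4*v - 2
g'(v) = -6*v^2 - 6*v + 4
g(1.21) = -5.10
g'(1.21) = -12.04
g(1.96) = -20.74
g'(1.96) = -30.81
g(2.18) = -28.26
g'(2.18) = -37.59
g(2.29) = -32.59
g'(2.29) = -41.20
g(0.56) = -1.05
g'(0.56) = -1.24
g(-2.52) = 0.87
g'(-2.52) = -18.98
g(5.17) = -337.88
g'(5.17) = -187.39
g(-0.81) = -6.15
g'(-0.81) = 4.92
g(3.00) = -71.00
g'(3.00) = -68.00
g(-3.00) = 13.00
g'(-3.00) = -32.00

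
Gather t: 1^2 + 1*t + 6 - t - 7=0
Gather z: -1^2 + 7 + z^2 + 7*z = z^2 + 7*z + 6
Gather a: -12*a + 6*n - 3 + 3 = -12*a + 6*n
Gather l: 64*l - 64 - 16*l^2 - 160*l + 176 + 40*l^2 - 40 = 24*l^2 - 96*l + 72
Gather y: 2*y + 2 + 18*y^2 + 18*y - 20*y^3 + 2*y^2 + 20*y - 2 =-20*y^3 + 20*y^2 + 40*y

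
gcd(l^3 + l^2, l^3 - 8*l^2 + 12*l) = l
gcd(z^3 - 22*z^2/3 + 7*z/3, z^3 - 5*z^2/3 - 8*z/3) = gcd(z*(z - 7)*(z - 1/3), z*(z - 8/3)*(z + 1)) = z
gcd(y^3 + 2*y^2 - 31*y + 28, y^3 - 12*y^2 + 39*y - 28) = y^2 - 5*y + 4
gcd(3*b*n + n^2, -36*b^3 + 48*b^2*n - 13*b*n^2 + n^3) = 1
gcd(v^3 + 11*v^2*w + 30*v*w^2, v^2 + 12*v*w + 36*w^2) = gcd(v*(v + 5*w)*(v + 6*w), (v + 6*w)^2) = v + 6*w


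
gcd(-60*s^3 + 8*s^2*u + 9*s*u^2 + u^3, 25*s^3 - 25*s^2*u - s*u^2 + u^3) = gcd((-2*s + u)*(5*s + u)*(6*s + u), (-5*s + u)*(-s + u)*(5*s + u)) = 5*s + u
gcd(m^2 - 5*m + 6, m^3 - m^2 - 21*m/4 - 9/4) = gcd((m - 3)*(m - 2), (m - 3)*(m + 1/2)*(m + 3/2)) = m - 3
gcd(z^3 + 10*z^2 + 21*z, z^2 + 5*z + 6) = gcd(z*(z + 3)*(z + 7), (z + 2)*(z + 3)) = z + 3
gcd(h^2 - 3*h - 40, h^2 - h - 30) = h + 5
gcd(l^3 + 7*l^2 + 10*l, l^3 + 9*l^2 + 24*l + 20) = l^2 + 7*l + 10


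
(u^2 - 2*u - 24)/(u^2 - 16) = (u - 6)/(u - 4)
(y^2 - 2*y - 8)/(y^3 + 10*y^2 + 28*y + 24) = (y - 4)/(y^2 + 8*y + 12)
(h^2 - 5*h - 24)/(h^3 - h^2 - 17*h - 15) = (h - 8)/(h^2 - 4*h - 5)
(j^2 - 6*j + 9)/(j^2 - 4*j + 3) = (j - 3)/(j - 1)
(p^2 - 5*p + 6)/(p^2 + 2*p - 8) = (p - 3)/(p + 4)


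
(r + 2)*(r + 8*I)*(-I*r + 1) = -I*r^3 + 9*r^2 - 2*I*r^2 + 18*r + 8*I*r + 16*I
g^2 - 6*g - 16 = (g - 8)*(g + 2)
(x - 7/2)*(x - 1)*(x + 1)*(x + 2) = x^4 - 3*x^3/2 - 8*x^2 + 3*x/2 + 7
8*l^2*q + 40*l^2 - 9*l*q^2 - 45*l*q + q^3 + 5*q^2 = (-8*l + q)*(-l + q)*(q + 5)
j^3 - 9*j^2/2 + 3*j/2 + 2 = (j - 4)*(j - 1)*(j + 1/2)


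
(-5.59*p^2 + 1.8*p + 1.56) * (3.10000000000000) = -17.329*p^2 + 5.58*p + 4.836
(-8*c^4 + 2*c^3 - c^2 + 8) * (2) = -16*c^4 + 4*c^3 - 2*c^2 + 16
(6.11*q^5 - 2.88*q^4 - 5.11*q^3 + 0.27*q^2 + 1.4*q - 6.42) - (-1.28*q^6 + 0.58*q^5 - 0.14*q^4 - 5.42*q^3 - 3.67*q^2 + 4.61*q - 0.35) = 1.28*q^6 + 5.53*q^5 - 2.74*q^4 + 0.31*q^3 + 3.94*q^2 - 3.21*q - 6.07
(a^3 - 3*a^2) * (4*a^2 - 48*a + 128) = 4*a^5 - 60*a^4 + 272*a^3 - 384*a^2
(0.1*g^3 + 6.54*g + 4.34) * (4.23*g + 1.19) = 0.423*g^4 + 0.119*g^3 + 27.6642*g^2 + 26.1408*g + 5.1646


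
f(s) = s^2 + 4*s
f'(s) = 2*s + 4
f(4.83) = 42.65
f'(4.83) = 13.66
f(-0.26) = -0.97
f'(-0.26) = 3.48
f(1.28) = 6.76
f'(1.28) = 6.56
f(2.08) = 12.65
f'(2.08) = 8.16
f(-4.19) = 0.80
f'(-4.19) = -4.38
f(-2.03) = -4.00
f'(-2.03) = -0.06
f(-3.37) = -2.12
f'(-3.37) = -2.74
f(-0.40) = -1.44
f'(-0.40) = 3.20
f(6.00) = 60.00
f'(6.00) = 16.00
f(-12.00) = 96.00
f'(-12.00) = -20.00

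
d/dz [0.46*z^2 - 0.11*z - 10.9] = 0.92*z - 0.11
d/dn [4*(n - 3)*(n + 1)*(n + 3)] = 12*n^2 + 8*n - 36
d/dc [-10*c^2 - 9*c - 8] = -20*c - 9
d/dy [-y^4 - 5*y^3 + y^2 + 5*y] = -4*y^3 - 15*y^2 + 2*y + 5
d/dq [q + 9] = 1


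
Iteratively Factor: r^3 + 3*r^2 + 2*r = (r + 1)*(r^2 + 2*r) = (r + 1)*(r + 2)*(r)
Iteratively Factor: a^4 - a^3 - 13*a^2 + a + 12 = (a + 1)*(a^3 - 2*a^2 - 11*a + 12) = (a - 4)*(a + 1)*(a^2 + 2*a - 3) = (a - 4)*(a + 1)*(a + 3)*(a - 1)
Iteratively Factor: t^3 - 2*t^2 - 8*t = (t)*(t^2 - 2*t - 8) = t*(t - 4)*(t + 2)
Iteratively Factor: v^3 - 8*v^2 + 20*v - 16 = (v - 2)*(v^2 - 6*v + 8) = (v - 2)^2*(v - 4)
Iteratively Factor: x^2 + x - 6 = (x - 2)*(x + 3)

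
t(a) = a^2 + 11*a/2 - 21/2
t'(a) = 2*a + 11/2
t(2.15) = 5.95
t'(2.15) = 9.80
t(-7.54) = 4.88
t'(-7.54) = -9.58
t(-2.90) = -18.04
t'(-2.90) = -0.30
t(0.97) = -4.22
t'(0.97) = 7.44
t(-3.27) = -17.79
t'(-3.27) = -1.04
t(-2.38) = -17.93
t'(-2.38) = 0.74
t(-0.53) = -13.13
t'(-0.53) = 4.44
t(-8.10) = 10.56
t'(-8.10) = -10.70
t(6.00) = 58.50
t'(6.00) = 17.50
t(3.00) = 15.00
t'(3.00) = 11.50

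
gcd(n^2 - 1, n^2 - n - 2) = n + 1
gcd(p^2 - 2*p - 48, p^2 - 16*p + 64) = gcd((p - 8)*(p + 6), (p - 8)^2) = p - 8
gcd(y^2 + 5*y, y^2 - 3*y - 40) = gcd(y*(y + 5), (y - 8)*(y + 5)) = y + 5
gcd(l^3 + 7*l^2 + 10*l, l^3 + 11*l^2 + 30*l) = l^2 + 5*l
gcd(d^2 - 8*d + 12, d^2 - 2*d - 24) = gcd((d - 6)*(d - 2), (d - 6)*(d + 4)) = d - 6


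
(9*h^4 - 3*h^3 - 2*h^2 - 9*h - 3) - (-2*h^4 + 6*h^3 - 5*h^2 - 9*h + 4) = 11*h^4 - 9*h^3 + 3*h^2 - 7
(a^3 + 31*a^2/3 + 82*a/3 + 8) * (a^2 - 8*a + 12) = a^5 + 7*a^4/3 - 130*a^3/3 - 260*a^2/3 + 264*a + 96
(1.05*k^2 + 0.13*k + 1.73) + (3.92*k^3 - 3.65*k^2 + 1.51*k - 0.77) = 3.92*k^3 - 2.6*k^2 + 1.64*k + 0.96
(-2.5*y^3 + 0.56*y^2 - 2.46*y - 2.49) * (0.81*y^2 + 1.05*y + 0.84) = -2.025*y^5 - 2.1714*y^4 - 3.5046*y^3 - 4.1295*y^2 - 4.6809*y - 2.0916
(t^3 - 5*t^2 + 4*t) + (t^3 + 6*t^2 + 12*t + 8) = 2*t^3 + t^2 + 16*t + 8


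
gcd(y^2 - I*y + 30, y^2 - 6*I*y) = y - 6*I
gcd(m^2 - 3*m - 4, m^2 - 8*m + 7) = 1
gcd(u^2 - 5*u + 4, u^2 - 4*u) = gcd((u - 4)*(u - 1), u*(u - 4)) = u - 4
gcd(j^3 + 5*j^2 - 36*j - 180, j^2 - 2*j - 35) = j + 5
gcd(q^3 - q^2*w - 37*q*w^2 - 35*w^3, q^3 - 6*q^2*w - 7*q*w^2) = q^2 - 6*q*w - 7*w^2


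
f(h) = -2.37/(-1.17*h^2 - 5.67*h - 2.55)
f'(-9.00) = 0.02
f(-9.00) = 0.05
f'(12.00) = -0.00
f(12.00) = 0.01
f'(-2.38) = -0.01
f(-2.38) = -0.55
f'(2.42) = -0.05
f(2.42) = 0.10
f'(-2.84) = 0.14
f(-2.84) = -0.58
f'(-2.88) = 0.15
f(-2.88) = -0.58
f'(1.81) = -0.08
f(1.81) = 0.14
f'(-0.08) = -2.94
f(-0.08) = 1.13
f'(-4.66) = 5.26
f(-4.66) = 1.54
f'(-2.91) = 0.17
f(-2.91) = -0.59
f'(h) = -2.37*(2.34*h + 5.67)/(-1.17*h^2 - 5.67*h - 2.55)^2 = (-5.5458*h - 13.4379)/(1.17*h^2 + 5.67*h + 2.55)^2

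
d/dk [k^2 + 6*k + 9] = 2*k + 6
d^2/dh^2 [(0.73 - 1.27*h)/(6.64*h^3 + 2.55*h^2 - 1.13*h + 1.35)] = (-335.962752*h^5 + 257.203056*h^4 + 162.191282*h^3 + 132.228294*h^2 - 25.65144*h - 7.036546)/(292.754944*h^9 + 337.28544*h^8 - 19.933944*h^7 + 80.345295*h^6 + 140.541573*h^5 - 24.67251*h^4 + 11.521153*h^3 + 19.11357*h^2 - 6.178275*h + 2.460375)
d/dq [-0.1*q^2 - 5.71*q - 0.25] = -0.2*q - 5.71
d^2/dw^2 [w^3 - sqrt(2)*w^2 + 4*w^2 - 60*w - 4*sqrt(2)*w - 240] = 6*w - 2*sqrt(2) + 8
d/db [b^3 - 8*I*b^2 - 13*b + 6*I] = 3*b^2 - 16*I*b - 13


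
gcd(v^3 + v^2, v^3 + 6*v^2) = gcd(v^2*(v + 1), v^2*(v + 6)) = v^2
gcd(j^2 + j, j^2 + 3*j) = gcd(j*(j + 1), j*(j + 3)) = j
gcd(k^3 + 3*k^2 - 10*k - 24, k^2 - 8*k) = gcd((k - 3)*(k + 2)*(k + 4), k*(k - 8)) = 1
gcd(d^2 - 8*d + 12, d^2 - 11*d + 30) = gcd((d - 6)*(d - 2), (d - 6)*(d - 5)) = d - 6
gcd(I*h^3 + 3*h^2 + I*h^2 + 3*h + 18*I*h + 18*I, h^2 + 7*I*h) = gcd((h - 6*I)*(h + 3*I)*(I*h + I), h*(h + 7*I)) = 1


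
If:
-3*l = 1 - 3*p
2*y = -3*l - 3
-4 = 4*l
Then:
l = -1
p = -2/3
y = 0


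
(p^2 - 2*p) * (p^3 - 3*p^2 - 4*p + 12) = p^5 - 5*p^4 + 2*p^3 + 20*p^2 - 24*p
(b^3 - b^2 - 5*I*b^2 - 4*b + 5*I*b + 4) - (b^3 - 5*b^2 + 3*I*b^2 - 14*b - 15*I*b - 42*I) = 4*b^2 - 8*I*b^2 + 10*b + 20*I*b + 4 + 42*I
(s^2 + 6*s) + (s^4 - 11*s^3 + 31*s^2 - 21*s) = s^4 - 11*s^3 + 32*s^2 - 15*s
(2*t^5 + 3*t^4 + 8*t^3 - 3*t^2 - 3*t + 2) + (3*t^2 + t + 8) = 2*t^5 + 3*t^4 + 8*t^3 - 2*t + 10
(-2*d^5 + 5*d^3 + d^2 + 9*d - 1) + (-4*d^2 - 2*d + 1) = -2*d^5 + 5*d^3 - 3*d^2 + 7*d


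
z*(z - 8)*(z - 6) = z^3 - 14*z^2 + 48*z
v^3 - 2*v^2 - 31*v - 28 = (v - 7)*(v + 1)*(v + 4)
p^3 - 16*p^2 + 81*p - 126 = (p - 7)*(p - 6)*(p - 3)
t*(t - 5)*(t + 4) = t^3 - t^2 - 20*t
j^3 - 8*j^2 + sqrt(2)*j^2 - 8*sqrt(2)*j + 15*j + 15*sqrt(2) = (j - 5)*(j - 3)*(j + sqrt(2))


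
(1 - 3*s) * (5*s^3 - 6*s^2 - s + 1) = -15*s^4 + 23*s^3 - 3*s^2 - 4*s + 1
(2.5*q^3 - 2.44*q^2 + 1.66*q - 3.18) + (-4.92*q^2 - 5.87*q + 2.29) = 2.5*q^3 - 7.36*q^2 - 4.21*q - 0.89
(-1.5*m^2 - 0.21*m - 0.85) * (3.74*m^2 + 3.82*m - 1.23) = -5.61*m^4 - 6.5154*m^3 - 2.1362*m^2 - 2.9887*m + 1.0455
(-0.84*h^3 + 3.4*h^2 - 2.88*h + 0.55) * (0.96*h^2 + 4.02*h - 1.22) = -0.8064*h^5 - 0.1128*h^4 + 11.928*h^3 - 15.1976*h^2 + 5.7246*h - 0.671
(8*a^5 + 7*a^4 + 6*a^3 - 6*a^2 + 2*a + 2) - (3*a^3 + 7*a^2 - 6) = 8*a^5 + 7*a^4 + 3*a^3 - 13*a^2 + 2*a + 8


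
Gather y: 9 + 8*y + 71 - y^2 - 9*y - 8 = -y^2 - y + 72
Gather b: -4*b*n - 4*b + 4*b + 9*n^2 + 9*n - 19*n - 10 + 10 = -4*b*n + 9*n^2 - 10*n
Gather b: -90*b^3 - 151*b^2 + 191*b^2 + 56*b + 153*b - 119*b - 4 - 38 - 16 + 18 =-90*b^3 + 40*b^2 + 90*b - 40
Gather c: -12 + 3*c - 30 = 3*c - 42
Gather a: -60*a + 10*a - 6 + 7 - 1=-50*a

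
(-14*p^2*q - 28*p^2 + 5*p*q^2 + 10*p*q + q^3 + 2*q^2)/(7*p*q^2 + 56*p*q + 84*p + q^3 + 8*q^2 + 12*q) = (-2*p + q)/(q + 6)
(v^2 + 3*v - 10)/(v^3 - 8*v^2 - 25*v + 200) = (v - 2)/(v^2 - 13*v + 40)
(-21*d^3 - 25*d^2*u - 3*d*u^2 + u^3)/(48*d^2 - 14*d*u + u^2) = (-21*d^3 - 25*d^2*u - 3*d*u^2 + u^3)/(48*d^2 - 14*d*u + u^2)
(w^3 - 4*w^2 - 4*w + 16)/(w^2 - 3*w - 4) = (w^2 - 4)/(w + 1)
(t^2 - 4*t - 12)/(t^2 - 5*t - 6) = (t + 2)/(t + 1)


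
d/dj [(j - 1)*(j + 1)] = 2*j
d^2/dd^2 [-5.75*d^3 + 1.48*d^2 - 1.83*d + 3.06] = 2.96 - 34.5*d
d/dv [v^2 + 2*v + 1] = 2*v + 2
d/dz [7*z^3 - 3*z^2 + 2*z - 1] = 21*z^2 - 6*z + 2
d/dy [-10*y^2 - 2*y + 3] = -20*y - 2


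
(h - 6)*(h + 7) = h^2 + h - 42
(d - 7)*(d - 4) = d^2 - 11*d + 28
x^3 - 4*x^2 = x^2*(x - 4)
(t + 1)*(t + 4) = t^2 + 5*t + 4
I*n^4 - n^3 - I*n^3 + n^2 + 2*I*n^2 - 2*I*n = n*(n - I)*(n + 2*I)*(I*n - I)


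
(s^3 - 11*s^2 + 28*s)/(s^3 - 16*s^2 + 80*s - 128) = s*(s - 7)/(s^2 - 12*s + 32)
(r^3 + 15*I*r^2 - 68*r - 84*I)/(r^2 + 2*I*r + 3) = (r^3 + 15*I*r^2 - 68*r - 84*I)/(r^2 + 2*I*r + 3)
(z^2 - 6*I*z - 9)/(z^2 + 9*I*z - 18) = (z^2 - 6*I*z - 9)/(z^2 + 9*I*z - 18)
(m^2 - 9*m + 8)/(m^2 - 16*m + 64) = (m - 1)/(m - 8)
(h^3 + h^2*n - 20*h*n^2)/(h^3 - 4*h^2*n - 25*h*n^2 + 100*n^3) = h/(h - 5*n)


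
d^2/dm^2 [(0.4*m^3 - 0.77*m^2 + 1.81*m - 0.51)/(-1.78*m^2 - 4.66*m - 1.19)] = (1.77635683940025e-15*m^5 + 3.5527136788005e-15*m^4 - 39.92152*m^3 - 13.39974*m^2 + 44.9871*m + 42.24449)/(5.639752*m^6 + 44.294232*m^5 + 127.272492*m^4 + 160.419568*m^3 + 85.086666*m^2 + 19.797078*m + 1.685159)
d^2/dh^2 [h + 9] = 0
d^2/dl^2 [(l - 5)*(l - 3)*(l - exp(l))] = -l^2*exp(l) + 4*l*exp(l) + 6*l - exp(l) - 16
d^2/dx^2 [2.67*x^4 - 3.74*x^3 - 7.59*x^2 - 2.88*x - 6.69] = 32.04*x^2 - 22.44*x - 15.18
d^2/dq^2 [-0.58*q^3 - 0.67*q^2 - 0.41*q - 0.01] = -3.48*q - 1.34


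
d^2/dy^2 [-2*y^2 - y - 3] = -4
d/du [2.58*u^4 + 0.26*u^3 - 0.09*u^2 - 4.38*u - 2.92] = 10.32*u^3 + 0.78*u^2 - 0.18*u - 4.38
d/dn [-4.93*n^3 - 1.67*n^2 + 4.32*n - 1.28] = -14.79*n^2 - 3.34*n + 4.32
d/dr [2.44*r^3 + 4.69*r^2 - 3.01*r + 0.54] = 7.32*r^2 + 9.38*r - 3.01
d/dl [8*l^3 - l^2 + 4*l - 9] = 24*l^2 - 2*l + 4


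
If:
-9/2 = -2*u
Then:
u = 9/4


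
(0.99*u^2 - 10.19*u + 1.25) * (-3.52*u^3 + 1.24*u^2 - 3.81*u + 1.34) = -3.4848*u^5 + 37.0964*u^4 - 20.8075*u^3 + 41.7005*u^2 - 18.4171*u + 1.675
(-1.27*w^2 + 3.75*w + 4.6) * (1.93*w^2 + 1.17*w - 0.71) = -2.4511*w^4 + 5.7516*w^3 + 14.1672*w^2 + 2.7195*w - 3.266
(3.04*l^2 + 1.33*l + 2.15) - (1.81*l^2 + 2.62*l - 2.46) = 1.23*l^2 - 1.29*l + 4.61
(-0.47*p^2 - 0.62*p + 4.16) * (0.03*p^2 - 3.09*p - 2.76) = -0.0141*p^4 + 1.4337*p^3 + 3.3378*p^2 - 11.1432*p - 11.4816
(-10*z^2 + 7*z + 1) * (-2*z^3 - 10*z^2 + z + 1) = 20*z^5 + 86*z^4 - 82*z^3 - 13*z^2 + 8*z + 1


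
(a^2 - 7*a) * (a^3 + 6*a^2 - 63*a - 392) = a^5 - a^4 - 105*a^3 + 49*a^2 + 2744*a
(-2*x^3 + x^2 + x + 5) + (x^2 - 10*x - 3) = -2*x^3 + 2*x^2 - 9*x + 2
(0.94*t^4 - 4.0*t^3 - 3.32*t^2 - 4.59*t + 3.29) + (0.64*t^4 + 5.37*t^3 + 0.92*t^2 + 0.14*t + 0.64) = 1.58*t^4 + 1.37*t^3 - 2.4*t^2 - 4.45*t + 3.93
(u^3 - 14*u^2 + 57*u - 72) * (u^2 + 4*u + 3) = u^5 - 10*u^4 + 4*u^3 + 114*u^2 - 117*u - 216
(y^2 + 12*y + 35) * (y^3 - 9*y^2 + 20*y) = y^5 + 3*y^4 - 53*y^3 - 75*y^2 + 700*y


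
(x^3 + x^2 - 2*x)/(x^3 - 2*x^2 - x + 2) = x*(x + 2)/(x^2 - x - 2)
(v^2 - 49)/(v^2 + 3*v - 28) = (v - 7)/(v - 4)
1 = 1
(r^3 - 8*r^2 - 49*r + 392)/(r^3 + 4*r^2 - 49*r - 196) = (r - 8)/(r + 4)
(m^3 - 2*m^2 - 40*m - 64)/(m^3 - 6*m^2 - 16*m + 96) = (m^2 - 6*m - 16)/(m^2 - 10*m + 24)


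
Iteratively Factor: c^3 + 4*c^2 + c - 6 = (c + 2)*(c^2 + 2*c - 3) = (c + 2)*(c + 3)*(c - 1)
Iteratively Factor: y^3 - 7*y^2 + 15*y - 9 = (y - 3)*(y^2 - 4*y + 3) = (y - 3)*(y - 1)*(y - 3)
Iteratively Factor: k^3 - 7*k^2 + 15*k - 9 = (k - 3)*(k^2 - 4*k + 3) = (k - 3)*(k - 1)*(k - 3)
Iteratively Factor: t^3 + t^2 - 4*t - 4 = (t - 2)*(t^2 + 3*t + 2) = (t - 2)*(t + 1)*(t + 2)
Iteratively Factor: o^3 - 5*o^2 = (o - 5)*(o^2) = o*(o - 5)*(o)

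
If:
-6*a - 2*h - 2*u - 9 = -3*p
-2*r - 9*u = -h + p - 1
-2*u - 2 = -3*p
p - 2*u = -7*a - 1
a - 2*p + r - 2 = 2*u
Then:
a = -121/347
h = -1703/694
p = 97/347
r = 606/347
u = -403/694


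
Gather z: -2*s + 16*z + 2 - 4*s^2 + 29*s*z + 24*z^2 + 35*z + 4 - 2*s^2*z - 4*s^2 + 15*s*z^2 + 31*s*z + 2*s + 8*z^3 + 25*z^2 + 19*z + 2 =-8*s^2 + 8*z^3 + z^2*(15*s + 49) + z*(-2*s^2 + 60*s + 70) + 8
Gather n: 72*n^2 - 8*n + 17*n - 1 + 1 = 72*n^2 + 9*n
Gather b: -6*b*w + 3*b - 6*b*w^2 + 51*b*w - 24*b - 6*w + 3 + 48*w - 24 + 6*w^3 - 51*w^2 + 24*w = b*(-6*w^2 + 45*w - 21) + 6*w^3 - 51*w^2 + 66*w - 21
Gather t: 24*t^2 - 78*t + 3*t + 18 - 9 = 24*t^2 - 75*t + 9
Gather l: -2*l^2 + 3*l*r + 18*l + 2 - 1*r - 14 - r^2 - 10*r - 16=-2*l^2 + l*(3*r + 18) - r^2 - 11*r - 28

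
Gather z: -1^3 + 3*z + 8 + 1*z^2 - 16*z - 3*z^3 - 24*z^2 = -3*z^3 - 23*z^2 - 13*z + 7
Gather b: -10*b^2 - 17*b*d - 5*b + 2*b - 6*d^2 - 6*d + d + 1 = -10*b^2 + b*(-17*d - 3) - 6*d^2 - 5*d + 1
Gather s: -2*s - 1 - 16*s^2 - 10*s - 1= -16*s^2 - 12*s - 2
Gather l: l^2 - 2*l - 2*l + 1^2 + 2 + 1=l^2 - 4*l + 4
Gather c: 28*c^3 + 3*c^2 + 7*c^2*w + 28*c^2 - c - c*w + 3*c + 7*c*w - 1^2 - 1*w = 28*c^3 + c^2*(7*w + 31) + c*(6*w + 2) - w - 1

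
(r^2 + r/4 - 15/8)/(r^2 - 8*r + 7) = (r^2 + r/4 - 15/8)/(r^2 - 8*r + 7)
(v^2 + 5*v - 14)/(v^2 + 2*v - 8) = (v + 7)/(v + 4)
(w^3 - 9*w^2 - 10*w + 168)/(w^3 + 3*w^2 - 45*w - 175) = (w^2 - 2*w - 24)/(w^2 + 10*w + 25)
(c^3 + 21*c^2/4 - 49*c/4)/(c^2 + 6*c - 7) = c*(4*c - 7)/(4*(c - 1))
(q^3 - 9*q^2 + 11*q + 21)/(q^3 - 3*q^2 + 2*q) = (q^3 - 9*q^2 + 11*q + 21)/(q*(q^2 - 3*q + 2))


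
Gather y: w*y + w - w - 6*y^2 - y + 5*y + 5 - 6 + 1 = -6*y^2 + y*(w + 4)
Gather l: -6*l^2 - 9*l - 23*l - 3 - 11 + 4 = -6*l^2 - 32*l - 10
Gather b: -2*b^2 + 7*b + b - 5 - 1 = -2*b^2 + 8*b - 6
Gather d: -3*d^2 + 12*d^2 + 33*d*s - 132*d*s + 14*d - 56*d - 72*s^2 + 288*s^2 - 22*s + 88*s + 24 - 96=9*d^2 + d*(-99*s - 42) + 216*s^2 + 66*s - 72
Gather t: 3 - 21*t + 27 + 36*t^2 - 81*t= 36*t^2 - 102*t + 30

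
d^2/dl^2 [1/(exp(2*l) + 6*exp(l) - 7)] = 2*(4*(exp(l) + 3)^2*exp(l) - (2*exp(l) + 3)*(exp(2*l) + 6*exp(l) - 7))*exp(l)/(exp(2*l) + 6*exp(l) - 7)^3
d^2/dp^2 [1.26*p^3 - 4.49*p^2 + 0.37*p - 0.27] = 7.56*p - 8.98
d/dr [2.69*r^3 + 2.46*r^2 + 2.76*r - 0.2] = 8.07*r^2 + 4.92*r + 2.76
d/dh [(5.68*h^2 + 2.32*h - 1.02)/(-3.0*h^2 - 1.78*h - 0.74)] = (-3.1504*h^2 - 14.5264*h - 3.5324)/(9.0*h^4 + 10.68*h^3 + 7.6084*h^2 + 2.6344*h + 0.5476)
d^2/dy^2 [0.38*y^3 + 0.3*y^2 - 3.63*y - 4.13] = 2.28*y + 0.6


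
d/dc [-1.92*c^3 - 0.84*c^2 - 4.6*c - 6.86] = -5.76*c^2 - 1.68*c - 4.6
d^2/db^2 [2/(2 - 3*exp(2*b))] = (-72*exp(2*b) - 48)*exp(2*b)/(3*exp(2*b) - 2)^3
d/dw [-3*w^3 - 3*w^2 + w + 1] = -9*w^2 - 6*w + 1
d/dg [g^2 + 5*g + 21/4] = 2*g + 5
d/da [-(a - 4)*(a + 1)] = 3 - 2*a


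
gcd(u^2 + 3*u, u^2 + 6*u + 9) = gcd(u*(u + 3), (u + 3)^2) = u + 3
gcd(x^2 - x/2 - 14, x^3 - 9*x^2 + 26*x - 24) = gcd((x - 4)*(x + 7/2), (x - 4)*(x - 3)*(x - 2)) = x - 4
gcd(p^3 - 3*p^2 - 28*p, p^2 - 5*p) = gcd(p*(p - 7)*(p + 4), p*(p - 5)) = p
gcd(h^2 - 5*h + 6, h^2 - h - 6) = h - 3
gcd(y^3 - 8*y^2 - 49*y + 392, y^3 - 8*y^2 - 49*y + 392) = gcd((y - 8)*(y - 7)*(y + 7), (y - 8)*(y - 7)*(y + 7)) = y^3 - 8*y^2 - 49*y + 392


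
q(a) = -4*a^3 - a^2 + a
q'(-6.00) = -419.00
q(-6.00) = 822.00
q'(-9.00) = -953.00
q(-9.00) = 2826.00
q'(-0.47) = -0.71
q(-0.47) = -0.28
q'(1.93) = -47.56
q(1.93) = -30.55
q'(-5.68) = -374.79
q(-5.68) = 695.06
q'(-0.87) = -6.34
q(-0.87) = 1.01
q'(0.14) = 0.48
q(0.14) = 0.11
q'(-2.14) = -49.68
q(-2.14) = 32.48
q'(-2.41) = -63.88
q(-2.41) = 47.77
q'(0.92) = -11.00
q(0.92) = -3.04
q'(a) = -12*a^2 - 2*a + 1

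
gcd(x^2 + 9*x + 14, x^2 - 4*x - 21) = 1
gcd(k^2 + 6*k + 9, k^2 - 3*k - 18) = k + 3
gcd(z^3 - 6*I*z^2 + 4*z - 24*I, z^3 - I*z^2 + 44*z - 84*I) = z^2 - 8*I*z - 12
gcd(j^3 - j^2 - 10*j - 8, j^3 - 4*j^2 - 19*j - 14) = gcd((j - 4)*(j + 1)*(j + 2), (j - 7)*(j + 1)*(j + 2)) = j^2 + 3*j + 2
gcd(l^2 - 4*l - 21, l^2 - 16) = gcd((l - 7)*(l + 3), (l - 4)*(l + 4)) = 1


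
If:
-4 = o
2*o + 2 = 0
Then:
No Solution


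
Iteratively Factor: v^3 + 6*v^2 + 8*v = (v)*(v^2 + 6*v + 8) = v*(v + 2)*(v + 4)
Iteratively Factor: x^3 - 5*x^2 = (x)*(x^2 - 5*x) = x^2*(x - 5)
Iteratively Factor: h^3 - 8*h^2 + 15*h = (h - 3)*(h^2 - 5*h) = h*(h - 3)*(h - 5)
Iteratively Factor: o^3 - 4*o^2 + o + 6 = (o - 3)*(o^2 - o - 2) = (o - 3)*(o + 1)*(o - 2)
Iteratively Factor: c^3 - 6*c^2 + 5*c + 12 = (c - 4)*(c^2 - 2*c - 3) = (c - 4)*(c - 3)*(c + 1)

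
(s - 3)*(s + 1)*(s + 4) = s^3 + 2*s^2 - 11*s - 12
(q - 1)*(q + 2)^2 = q^3 + 3*q^2 - 4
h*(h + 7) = h^2 + 7*h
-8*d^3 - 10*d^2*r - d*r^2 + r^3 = (-4*d + r)*(d + r)*(2*d + r)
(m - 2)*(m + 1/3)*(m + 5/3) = m^3 - 31*m/9 - 10/9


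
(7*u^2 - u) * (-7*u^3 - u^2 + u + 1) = -49*u^5 + 8*u^3 + 6*u^2 - u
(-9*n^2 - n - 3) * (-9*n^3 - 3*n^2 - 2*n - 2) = 81*n^5 + 36*n^4 + 48*n^3 + 29*n^2 + 8*n + 6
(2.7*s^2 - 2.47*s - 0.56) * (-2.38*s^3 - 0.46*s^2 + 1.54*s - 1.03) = -6.426*s^5 + 4.6366*s^4 + 6.627*s^3 - 6.3272*s^2 + 1.6817*s + 0.5768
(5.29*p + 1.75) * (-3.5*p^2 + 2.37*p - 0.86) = -18.515*p^3 + 6.4123*p^2 - 0.4019*p - 1.505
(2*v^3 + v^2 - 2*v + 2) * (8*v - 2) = 16*v^4 + 4*v^3 - 18*v^2 + 20*v - 4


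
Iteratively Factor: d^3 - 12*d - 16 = (d + 2)*(d^2 - 2*d - 8) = (d + 2)^2*(d - 4)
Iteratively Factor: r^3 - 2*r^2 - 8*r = (r)*(r^2 - 2*r - 8) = r*(r + 2)*(r - 4)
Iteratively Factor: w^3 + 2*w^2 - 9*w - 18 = (w + 2)*(w^2 - 9) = (w - 3)*(w + 2)*(w + 3)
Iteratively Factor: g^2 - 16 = (g - 4)*(g + 4)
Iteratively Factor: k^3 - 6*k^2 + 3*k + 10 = (k + 1)*(k^2 - 7*k + 10) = (k - 2)*(k + 1)*(k - 5)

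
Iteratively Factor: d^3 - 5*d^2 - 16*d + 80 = (d + 4)*(d^2 - 9*d + 20) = (d - 4)*(d + 4)*(d - 5)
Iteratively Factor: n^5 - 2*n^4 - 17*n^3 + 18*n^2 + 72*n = (n + 2)*(n^4 - 4*n^3 - 9*n^2 + 36*n) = (n - 3)*(n + 2)*(n^3 - n^2 - 12*n) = (n - 4)*(n - 3)*(n + 2)*(n^2 + 3*n) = n*(n - 4)*(n - 3)*(n + 2)*(n + 3)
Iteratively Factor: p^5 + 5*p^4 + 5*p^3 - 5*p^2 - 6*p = (p - 1)*(p^4 + 6*p^3 + 11*p^2 + 6*p) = (p - 1)*(p + 2)*(p^3 + 4*p^2 + 3*p) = p*(p - 1)*(p + 2)*(p^2 + 4*p + 3) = p*(p - 1)*(p + 2)*(p + 3)*(p + 1)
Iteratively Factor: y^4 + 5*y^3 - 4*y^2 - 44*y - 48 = (y + 4)*(y^3 + y^2 - 8*y - 12) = (y + 2)*(y + 4)*(y^2 - y - 6) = (y - 3)*(y + 2)*(y + 4)*(y + 2)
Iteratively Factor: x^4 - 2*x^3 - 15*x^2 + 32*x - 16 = (x - 1)*(x^3 - x^2 - 16*x + 16) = (x - 4)*(x - 1)*(x^2 + 3*x - 4) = (x - 4)*(x - 1)*(x + 4)*(x - 1)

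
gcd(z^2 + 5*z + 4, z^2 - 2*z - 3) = z + 1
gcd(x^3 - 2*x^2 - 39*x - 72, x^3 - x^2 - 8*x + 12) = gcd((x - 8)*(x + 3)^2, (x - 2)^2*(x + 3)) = x + 3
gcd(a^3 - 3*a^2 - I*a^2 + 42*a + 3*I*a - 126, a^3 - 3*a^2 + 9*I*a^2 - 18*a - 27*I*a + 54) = a^2 + a*(-3 + 6*I) - 18*I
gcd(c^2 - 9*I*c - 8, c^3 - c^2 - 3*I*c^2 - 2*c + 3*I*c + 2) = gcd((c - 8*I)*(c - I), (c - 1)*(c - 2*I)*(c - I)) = c - I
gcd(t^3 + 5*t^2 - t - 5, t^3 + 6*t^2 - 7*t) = t - 1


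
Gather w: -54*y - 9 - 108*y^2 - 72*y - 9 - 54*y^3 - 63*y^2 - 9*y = -54*y^3 - 171*y^2 - 135*y - 18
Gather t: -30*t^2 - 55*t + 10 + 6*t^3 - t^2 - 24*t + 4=6*t^3 - 31*t^2 - 79*t + 14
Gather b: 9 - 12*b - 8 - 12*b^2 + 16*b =-12*b^2 + 4*b + 1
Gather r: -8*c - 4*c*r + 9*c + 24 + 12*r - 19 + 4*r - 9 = c + r*(16 - 4*c) - 4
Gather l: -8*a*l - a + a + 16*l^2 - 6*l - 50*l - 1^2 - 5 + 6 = 16*l^2 + l*(-8*a - 56)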